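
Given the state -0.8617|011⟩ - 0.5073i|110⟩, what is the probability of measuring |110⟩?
0.2574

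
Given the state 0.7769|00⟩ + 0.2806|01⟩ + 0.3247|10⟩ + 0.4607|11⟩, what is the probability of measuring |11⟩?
0.2122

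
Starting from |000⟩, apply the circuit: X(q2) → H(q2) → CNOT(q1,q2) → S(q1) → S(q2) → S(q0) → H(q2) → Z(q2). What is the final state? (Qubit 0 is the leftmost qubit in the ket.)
(1/2 - (1/2)i)|000⟩ + (-1/2 - (1/2)i)|001⟩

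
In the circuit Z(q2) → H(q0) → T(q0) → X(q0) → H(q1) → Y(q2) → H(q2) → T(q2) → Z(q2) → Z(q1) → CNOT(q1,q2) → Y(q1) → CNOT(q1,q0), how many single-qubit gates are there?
11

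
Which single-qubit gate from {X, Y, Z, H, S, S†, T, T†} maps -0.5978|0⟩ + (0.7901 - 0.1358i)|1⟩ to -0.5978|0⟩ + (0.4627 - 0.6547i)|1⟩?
T†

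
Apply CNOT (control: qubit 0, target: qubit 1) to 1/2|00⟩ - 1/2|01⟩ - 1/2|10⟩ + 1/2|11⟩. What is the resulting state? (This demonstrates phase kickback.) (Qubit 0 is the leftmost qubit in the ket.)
1/2|00⟩ - 1/2|01⟩ + 1/2|10⟩ - 1/2|11⟩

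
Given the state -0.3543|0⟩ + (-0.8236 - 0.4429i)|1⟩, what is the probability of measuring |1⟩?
0.8745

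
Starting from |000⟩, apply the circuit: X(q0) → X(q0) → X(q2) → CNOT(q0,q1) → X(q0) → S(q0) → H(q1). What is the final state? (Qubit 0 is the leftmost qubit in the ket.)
(1/√2)i|101⟩ + (1/√2)i|111⟩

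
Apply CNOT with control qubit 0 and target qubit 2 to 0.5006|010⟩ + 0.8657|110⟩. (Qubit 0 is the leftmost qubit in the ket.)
0.5006|010⟩ + 0.8657|111⟩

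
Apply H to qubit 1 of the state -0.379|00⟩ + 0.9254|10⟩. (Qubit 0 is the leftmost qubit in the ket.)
-0.268|00⟩ - 0.268|01⟩ + 0.6544|10⟩ + 0.6544|11⟩

H on qubit 1 mixes each pair of kets that differ only in qubit 1: amplitudes (a, b) of (|…0…⟩, |…1…⟩) become ((a + b)/√2, (a − b)/√2). Kets absent from the input have amplitude 0.
(|00⟩, |01⟩): (a, b) = (-0.379, 0) → (-0.268, -0.268)
(|10⟩, |11⟩): (a, b) = (0.9254, 0) → (0.6544, 0.6544)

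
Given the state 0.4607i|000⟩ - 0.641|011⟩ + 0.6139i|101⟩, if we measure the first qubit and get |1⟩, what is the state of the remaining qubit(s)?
i|01⟩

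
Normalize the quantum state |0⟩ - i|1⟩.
1/√2|0⟩ - (1/√2)i|1⟩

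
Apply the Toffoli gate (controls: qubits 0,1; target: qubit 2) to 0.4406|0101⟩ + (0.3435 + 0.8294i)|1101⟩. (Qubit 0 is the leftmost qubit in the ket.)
0.4406|0101⟩ + (0.3435 + 0.8294i)|1111⟩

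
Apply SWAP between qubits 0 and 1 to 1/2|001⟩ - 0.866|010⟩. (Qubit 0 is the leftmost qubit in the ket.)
1/2|001⟩ - 0.866|100⟩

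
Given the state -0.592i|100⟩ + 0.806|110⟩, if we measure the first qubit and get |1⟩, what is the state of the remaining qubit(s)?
-0.592i|00⟩ + 0.806|10⟩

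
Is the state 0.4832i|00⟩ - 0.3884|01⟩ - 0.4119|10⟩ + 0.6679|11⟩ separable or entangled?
Entangled

Writing the state as a|00⟩ + b|01⟩ + c|10⟩ + d|11⟩, it is a product state iff ad − bc = 0.
Here (a, b, c, d) = (0.4832i, -0.3884, -0.4119, 0.6679): ad − bc = (0.4832i)(0.6679) − (-0.3884)(-0.4119) = (-0.16 + 0.3227i) ≠ 0, so the state is entangled.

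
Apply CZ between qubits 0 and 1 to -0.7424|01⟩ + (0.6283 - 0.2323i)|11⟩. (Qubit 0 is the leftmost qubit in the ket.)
-0.7424|01⟩ + (-0.6283 + 0.2323i)|11⟩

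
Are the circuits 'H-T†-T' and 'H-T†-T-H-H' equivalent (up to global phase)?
Yes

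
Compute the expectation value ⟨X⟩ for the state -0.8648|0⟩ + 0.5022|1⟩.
-0.8686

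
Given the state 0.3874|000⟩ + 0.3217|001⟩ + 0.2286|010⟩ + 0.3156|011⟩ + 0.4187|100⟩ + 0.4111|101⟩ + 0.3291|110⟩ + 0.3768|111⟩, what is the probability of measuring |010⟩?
0.05226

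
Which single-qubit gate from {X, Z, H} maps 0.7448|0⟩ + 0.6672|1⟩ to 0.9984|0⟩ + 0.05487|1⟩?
H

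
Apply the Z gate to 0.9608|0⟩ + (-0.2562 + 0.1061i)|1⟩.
0.9608|0⟩ + (0.2562 - 0.1061i)|1⟩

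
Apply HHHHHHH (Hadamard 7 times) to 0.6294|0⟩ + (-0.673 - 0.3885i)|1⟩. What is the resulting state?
(-0.03083 - 0.2747i)|0⟩ + (0.9209 + 0.2747i)|1⟩

H² = I, so H^7 = H: a single Hadamard. With (a, b) = (0.6294, (-0.673 - 0.3885i)), H gives ((a + b)/√2, (a − b)/√2) = ((-0.03083 - 0.2747i), (0.9209 + 0.2747i)).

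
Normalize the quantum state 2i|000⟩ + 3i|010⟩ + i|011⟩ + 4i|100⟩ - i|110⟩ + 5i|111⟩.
0.2673i|000⟩ + 0.4009i|010⟩ + 0.1336i|011⟩ + 0.5345i|100⟩ - 0.1336i|110⟩ + 0.6682i|111⟩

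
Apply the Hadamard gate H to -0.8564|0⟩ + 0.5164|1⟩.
-0.2404|0⟩ - 0.9707|1⟩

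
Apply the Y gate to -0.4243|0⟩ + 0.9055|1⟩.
-0.9055i|0⟩ - 0.4243i|1⟩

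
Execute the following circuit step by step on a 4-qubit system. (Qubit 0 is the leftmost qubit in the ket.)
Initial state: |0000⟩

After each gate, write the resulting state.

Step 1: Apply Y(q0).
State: i|1000⟩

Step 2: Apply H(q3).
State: (1/√2)i|1000⟩ + (1/√2)i|1001⟩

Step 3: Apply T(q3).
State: (1/√2)i|1000⟩ + (-1/2 + (1/2)i)|1001⟩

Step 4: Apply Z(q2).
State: (1/√2)i|1000⟩ + (-1/2 + (1/2)i)|1001⟩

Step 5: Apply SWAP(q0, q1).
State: (1/√2)i|0100⟩ + (-1/2 + (1/2)i)|0101⟩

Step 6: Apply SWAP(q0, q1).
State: (1/√2)i|1000⟩ + (-1/2 + (1/2)i)|1001⟩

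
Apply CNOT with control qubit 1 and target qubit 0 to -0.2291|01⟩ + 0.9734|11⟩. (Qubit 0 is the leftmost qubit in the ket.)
0.9734|01⟩ - 0.2291|11⟩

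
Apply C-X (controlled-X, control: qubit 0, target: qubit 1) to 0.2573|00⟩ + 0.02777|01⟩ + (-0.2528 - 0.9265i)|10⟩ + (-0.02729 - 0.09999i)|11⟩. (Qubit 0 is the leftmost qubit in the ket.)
0.2573|00⟩ + 0.02777|01⟩ + (-0.02729 - 0.09999i)|10⟩ + (-0.2528 - 0.9265i)|11⟩

C-X leaves the control-|0⟩ kets |00⟩, |01⟩ unchanged and applies X to qubit 1 on the control-|1⟩ pair (|10⟩, |11⟩).
X = [[0, 1], [1, 0]].
With a = amp(|10⟩) = (-0.2528 - 0.9265i) and b = amp(|11⟩) = (-0.02729 - 0.09999i):
new amp(|10⟩) = (1)·b = (-0.02729 - 0.09999i)
new amp(|11⟩) = (1)·a = (-0.2528 - 0.9265i)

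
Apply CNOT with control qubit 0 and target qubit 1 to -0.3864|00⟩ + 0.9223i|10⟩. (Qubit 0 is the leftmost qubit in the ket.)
-0.3864|00⟩ + 0.9223i|11⟩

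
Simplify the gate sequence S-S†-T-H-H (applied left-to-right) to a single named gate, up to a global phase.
T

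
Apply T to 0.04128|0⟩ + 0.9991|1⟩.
0.04128|0⟩ + (0.7065 + 0.7065i)|1⟩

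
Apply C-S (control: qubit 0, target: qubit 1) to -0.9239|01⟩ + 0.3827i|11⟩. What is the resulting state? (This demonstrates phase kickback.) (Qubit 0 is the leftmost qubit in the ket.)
-0.9239|01⟩ - 0.3827|11⟩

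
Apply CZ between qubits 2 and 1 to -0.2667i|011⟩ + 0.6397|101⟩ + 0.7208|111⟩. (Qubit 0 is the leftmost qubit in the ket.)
0.2667i|011⟩ + 0.6397|101⟩ - 0.7208|111⟩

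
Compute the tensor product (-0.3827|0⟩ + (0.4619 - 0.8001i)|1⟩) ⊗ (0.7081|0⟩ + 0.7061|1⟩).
-0.271|00⟩ - 0.2702|01⟩ + (0.3271 - 0.5666i)|10⟩ + (0.3261 - 0.565i)|11⟩

amp(|b₁b₂…⟩) = product of the factor amplitudes for bits b₁, b₂, …; only kets whose every factor amplitude is nonzero survive.
|00⟩: (-0.3827)(0.7081) = -0.271
|01⟩: (-0.3827)(0.7061) = -0.2702
|10⟩: (0.4619 - 0.8001i)(0.7081) = (0.3271 - 0.5666i)
|11⟩: (0.4619 - 0.8001i)(0.7061) = (0.3261 - 0.565i)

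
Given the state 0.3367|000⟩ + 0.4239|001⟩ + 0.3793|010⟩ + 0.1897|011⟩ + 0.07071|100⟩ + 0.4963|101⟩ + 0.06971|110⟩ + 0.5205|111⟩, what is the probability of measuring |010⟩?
0.1439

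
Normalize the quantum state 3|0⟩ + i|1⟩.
0.9487|0⟩ + 0.3162i|1⟩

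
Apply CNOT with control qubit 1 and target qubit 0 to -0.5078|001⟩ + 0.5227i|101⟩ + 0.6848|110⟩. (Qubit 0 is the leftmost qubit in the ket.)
-0.5078|001⟩ + 0.6848|010⟩ + 0.5227i|101⟩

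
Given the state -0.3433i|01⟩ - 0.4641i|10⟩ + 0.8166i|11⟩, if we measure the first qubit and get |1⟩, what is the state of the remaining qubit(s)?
-0.4941i|0⟩ + 0.8694i|1⟩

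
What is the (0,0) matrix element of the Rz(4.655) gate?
(-0.6865 - 0.7271i)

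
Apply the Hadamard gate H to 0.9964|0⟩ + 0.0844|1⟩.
0.7642|0⟩ + 0.6449|1⟩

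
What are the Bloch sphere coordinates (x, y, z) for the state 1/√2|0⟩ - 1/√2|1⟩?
(-1, 0, 0)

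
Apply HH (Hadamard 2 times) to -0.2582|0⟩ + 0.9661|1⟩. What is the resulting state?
-0.2582|0⟩ + 0.9661|1⟩

H² = I, so an even number of Hadamards cancels: H^2 = I and the state is unchanged.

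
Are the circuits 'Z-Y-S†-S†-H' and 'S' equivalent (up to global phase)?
No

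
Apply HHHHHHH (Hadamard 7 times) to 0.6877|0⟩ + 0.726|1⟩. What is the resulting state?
0.9996|0⟩ - 0.02708|1⟩

H² = I, so H^7 = H: a single Hadamard. With (a, b) = (0.6877, 0.726), H gives ((a + b)/√2, (a − b)/√2) = (0.9996, -0.02708).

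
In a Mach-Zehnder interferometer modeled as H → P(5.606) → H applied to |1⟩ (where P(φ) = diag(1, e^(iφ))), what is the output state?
(0.1103 + 0.3133i)|0⟩ + (0.8897 - 0.3133i)|1⟩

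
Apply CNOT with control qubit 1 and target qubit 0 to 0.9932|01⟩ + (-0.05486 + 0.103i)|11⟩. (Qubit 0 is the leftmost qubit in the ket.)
(-0.05486 + 0.103i)|01⟩ + 0.9932|11⟩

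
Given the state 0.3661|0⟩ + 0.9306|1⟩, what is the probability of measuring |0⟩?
0.134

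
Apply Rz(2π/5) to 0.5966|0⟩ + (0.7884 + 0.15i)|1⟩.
(0.4827 - 0.3507i)|0⟩ + (0.5497 + 0.5848i)|1⟩

Rz(2π/5) = [[e^(−iθ/2), 0], [0, e^(iθ/2)]] with e^(±iθ/2) = cos(θ/2) ± i·sin(θ/2); θ = 2π/5, cos(θ/2) ≈ 0.809017, sin(θ/2) ≈ 0.587785.
With a = amp(|0⟩) = 0.5966 and b = amp(|1⟩) = (0.7884 + 0.15i):
new amp(|0⟩) = (0.809017 - 0.587785i)·a = (0.4827 - 0.3507i)
new amp(|1⟩) = (0.809017 + 0.587785i)·b = (0.5497 + 0.5848i)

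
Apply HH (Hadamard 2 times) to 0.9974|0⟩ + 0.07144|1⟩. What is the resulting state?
0.9974|0⟩ + 0.07144|1⟩

H² = I, so an even number of Hadamards cancels: H^2 = I and the state is unchanged.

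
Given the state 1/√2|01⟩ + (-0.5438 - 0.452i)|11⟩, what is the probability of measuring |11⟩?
0.5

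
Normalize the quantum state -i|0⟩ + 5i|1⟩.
-0.1961i|0⟩ + 0.9806i|1⟩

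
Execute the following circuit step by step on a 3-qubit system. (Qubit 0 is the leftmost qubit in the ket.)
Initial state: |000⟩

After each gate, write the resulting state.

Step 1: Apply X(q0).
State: |100⟩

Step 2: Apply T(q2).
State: |100⟩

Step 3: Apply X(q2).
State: |101⟩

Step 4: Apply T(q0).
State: (1/√2 + (1/√2)i)|101⟩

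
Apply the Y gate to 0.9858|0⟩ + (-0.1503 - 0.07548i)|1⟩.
(-0.07548 + 0.1503i)|0⟩ + 0.9858i|1⟩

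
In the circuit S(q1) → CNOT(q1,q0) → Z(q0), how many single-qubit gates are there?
2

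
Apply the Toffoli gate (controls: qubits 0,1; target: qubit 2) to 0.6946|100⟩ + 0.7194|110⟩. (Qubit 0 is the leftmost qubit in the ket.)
0.6946|100⟩ + 0.7194|111⟩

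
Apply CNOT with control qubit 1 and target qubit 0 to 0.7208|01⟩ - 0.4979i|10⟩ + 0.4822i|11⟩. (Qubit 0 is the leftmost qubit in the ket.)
0.4822i|01⟩ - 0.4979i|10⟩ + 0.7208|11⟩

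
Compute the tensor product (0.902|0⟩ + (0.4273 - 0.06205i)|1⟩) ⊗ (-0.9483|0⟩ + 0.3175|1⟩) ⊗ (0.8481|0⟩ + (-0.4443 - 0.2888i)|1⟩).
-0.7254|000⟩ + (0.38 + 0.247i)|001⟩ + 0.2429|010⟩ + (-0.1272 - 0.08271i)|011⟩ + (-0.3437 + 0.0499i)|100⟩ + (0.197 + 0.09088i)|101⟩ + (0.1151 - 0.01671i)|110⟩ + (-0.06597 - 0.03043i)|111⟩

amp(|b₁b₂…⟩) = product of the factor amplitudes for bits b₁, b₂, …; only kets whose every factor amplitude is nonzero survive.
|000⟩: (0.902)(-0.9483)(0.8481) = -0.7254
|001⟩: (0.902)(-0.9483)(-0.4443 - 0.2888i) = (0.38 + 0.247i)
|010⟩: (0.902)(0.3175)(0.8481) = 0.2429
|011⟩: (0.902)(0.3175)(-0.4443 - 0.2888i) = (-0.1272 - 0.08271i)
|100⟩: (0.4273 - 0.06205i)(-0.9483)(0.8481) = (-0.3437 + 0.0499i)
|101⟩: (0.4273 - 0.06205i)(-0.9483)(-0.4443 - 0.2888i) = (0.197 + 0.09088i)
|110⟩: (0.4273 - 0.06205i)(0.3175)(0.8481) = (0.1151 - 0.01671i)
|111⟩: (0.4273 - 0.06205i)(0.3175)(-0.4443 - 0.2888i) = (-0.06597 - 0.03043i)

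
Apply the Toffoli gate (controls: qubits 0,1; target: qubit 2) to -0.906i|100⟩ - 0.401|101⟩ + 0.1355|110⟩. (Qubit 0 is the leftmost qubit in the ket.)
-0.906i|100⟩ - 0.401|101⟩ + 0.1355|111⟩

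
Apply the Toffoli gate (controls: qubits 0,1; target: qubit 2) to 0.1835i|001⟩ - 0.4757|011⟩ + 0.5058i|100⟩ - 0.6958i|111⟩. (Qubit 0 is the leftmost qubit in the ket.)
0.1835i|001⟩ - 0.4757|011⟩ + 0.5058i|100⟩ - 0.6958i|110⟩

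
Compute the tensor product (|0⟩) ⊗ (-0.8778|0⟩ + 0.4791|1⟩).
-0.8778|00⟩ + 0.4791|01⟩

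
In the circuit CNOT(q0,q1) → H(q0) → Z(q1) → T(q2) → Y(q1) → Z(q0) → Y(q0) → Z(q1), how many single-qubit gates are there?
7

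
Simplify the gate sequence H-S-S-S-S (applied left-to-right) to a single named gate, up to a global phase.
H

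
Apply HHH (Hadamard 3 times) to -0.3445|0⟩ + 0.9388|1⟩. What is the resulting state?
0.4202|0⟩ - 0.9074|1⟩

H² = I, so H^3 = H: a single Hadamard. With (a, b) = (-0.3445, 0.9388), H gives ((a + b)/√2, (a − b)/√2) = (0.4202, -0.9074).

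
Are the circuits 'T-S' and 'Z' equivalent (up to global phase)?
No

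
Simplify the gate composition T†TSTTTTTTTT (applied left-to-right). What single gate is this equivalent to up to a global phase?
S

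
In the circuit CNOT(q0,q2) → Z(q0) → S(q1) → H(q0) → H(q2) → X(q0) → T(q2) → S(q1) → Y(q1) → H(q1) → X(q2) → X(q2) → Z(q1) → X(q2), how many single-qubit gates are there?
13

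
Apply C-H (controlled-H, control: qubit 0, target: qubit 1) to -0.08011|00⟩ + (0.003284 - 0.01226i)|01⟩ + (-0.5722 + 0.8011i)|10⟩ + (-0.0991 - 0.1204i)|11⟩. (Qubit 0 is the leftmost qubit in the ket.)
-0.08011|00⟩ + (0.003284 - 0.01226i)|01⟩ + (-0.4747 + 0.4813i)|10⟩ + (-0.3345 + 0.6516i)|11⟩

C-H leaves the control-|0⟩ kets |00⟩, |01⟩ unchanged and applies H to qubit 1 on the control-|1⟩ pair (|10⟩, |11⟩).
H = [[1/√2, 1/√2], [1/√2, -1/√2]].
With a = amp(|10⟩) = (-0.5722 + 0.8011i) and b = amp(|11⟩) = (-0.0991 - 0.1204i):
new amp(|10⟩) = (1/√2)·a + (1/√2)·b = (-0.4747 + 0.4813i)
new amp(|11⟩) = (1/√2)·a + (-1/√2)·b = (-0.3345 + 0.6516i)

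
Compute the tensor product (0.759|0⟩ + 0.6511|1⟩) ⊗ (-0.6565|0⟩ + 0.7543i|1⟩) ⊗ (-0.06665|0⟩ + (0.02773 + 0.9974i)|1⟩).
0.03321|000⟩ + (-0.01382 - 0.497i)|001⟩ - 0.03816i|010⟩ + (-0.571 + 0.01588i)|011⟩ + 0.02849|100⟩ + (-0.01185 - 0.4263i)|101⟩ - 0.03273i|110⟩ + (-0.4898 + 0.01362i)|111⟩

amp(|b₁b₂…⟩) = product of the factor amplitudes for bits b₁, b₂, …; only kets whose every factor amplitude is nonzero survive.
|000⟩: (0.759)(-0.6565)(-0.06665) = 0.03321
|001⟩: (0.759)(-0.6565)(0.02773 + 0.9974i) = (-0.01382 - 0.497i)
|010⟩: (0.759)(0.7543i)(-0.06665) = -0.03816i
|011⟩: (0.759)(0.7543i)(0.02773 + 0.9974i) = (-0.571 + 0.01588i)
|100⟩: (0.6511)(-0.6565)(-0.06665) = 0.02849
|101⟩: (0.6511)(-0.6565)(0.02773 + 0.9974i) = (-0.01185 - 0.4263i)
|110⟩: (0.6511)(0.7543i)(-0.06665) = -0.03273i
|111⟩: (0.6511)(0.7543i)(0.02773 + 0.9974i) = (-0.4898 + 0.01362i)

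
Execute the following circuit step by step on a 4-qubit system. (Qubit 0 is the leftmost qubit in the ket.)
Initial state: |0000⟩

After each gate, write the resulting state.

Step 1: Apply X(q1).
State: |0100⟩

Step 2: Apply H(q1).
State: 1/√2|0000⟩ - 1/√2|0100⟩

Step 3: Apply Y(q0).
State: (1/√2)i|1000⟩ - (1/√2)i|1100⟩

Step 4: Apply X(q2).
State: (1/√2)i|1010⟩ - (1/√2)i|1110⟩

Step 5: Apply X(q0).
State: (1/√2)i|0010⟩ - (1/√2)i|0110⟩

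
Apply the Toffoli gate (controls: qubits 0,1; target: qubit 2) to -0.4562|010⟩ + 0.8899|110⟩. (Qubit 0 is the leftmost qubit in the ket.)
-0.4562|010⟩ + 0.8899|111⟩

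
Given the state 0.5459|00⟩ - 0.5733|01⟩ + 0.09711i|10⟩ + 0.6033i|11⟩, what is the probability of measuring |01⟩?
0.3287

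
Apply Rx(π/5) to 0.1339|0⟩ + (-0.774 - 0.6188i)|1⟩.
(-0.06387 + 0.2392i)|0⟩ + (-0.7361 - 0.6299i)|1⟩

Rx(π/5) = [[cos(θ/2), −i·sin(θ/2)], [−i·sin(θ/2), cos(θ/2)]]; θ = π/5, cos(θ/2) ≈ 0.951057, sin(θ/2) ≈ 0.309017.
With a = amp(|0⟩) = 0.1339 and b = amp(|1⟩) = (-0.774 - 0.6188i):
new amp(|0⟩) = (0.951057)·a + (-0.309017i)·b = (-0.06387 + 0.2392i)
new amp(|1⟩) = (-0.309017i)·a + (0.951057)·b = (-0.7361 - 0.6299i)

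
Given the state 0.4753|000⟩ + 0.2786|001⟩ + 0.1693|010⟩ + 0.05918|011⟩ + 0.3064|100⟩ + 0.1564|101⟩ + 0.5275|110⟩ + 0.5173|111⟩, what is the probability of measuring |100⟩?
0.09388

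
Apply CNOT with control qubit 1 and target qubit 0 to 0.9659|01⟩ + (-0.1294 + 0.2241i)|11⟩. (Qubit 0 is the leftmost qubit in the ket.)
(-0.1294 + 0.2241i)|01⟩ + 0.9659|11⟩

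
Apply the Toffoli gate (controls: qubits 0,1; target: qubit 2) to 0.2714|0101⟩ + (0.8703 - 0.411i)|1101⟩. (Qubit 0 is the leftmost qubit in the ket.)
0.2714|0101⟩ + (0.8703 - 0.411i)|1111⟩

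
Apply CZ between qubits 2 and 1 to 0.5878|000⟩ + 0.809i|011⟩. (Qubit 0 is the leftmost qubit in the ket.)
0.5878|000⟩ - 0.809i|011⟩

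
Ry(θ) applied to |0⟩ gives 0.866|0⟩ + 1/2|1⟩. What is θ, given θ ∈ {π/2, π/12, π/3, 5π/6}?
π/3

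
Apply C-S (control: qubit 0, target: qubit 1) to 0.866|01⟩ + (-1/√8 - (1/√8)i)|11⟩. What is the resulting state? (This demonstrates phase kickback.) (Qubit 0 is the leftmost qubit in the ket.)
0.866|01⟩ + (1/√8 - (1/√8)i)|11⟩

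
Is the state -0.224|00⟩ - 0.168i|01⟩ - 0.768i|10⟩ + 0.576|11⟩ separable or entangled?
Separable

Writing the state as a|00⟩ + b|01⟩ + c|10⟩ + d|11⟩, it is a product state iff ad − bc = 0.
Here (a, b, c, d) = (-0.224, -0.168i, -0.768i, 0.576): ad − bc = (-0.224)(0.576) − (-0.168i)(-0.768i) = 0, so the state is separable.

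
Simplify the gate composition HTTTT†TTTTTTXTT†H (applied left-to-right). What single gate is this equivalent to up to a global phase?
Z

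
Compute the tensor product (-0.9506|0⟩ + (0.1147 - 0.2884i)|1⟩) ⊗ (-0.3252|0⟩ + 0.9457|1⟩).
0.3091|00⟩ - 0.899|01⟩ + (-0.0373 + 0.09379i)|10⟩ + (0.1085 - 0.2727i)|11⟩

amp(|b₁b₂…⟩) = product of the factor amplitudes for bits b₁, b₂, …; only kets whose every factor amplitude is nonzero survive.
|00⟩: (-0.9506)(-0.3252) = 0.3091
|01⟩: (-0.9506)(0.9457) = -0.899
|10⟩: (0.1147 - 0.2884i)(-0.3252) = (-0.0373 + 0.09379i)
|11⟩: (0.1147 - 0.2884i)(0.9457) = (0.1085 - 0.2727i)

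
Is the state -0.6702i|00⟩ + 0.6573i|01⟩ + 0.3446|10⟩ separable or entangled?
Entangled

Writing the state as a|00⟩ + b|01⟩ + c|10⟩ + d|11⟩, it is a product state iff ad − bc = 0.
Here (a, b, c, d) = (-0.6702i, 0.6573i, 0.3446, 0): ad − bc = (-0.6702i)(0) − (0.6573i)(0.3446) = -0.2265i ≠ 0, so the state is entangled.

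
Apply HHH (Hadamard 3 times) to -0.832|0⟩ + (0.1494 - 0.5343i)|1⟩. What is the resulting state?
(-0.4827 - 0.3778i)|0⟩ + (-0.694 + 0.3778i)|1⟩

H² = I, so H^3 = H: a single Hadamard. With (a, b) = (-0.832, (0.1494 - 0.5343i)), H gives ((a + b)/√2, (a − b)/√2) = ((-0.4827 - 0.3778i), (-0.694 + 0.3778i)).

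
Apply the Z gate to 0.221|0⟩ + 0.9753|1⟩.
0.221|0⟩ - 0.9753|1⟩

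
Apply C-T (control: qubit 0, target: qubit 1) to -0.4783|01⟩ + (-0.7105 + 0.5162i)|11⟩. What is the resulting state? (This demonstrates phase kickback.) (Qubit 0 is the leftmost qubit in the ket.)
-0.4783|01⟩ + (-0.8674 - 0.1374i)|11⟩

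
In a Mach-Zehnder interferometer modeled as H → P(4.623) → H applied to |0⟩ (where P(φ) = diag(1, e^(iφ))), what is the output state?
(0.4554 - 0.498i)|0⟩ + (0.5446 + 0.498i)|1⟩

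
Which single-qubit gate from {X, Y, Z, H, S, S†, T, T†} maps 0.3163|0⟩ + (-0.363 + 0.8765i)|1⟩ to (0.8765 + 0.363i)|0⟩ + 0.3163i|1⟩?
Y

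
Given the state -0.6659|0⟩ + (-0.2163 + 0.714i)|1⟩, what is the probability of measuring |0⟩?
0.4434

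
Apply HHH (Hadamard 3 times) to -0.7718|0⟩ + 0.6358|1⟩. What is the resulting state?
-0.09617|0⟩ - 0.9953|1⟩

H² = I, so H^3 = H: a single Hadamard. With (a, b) = (-0.7718, 0.6358), H gives ((a + b)/√2, (a − b)/√2) = (-0.09617, -0.9953).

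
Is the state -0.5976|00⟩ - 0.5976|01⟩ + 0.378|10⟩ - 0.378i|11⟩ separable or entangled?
Entangled

Writing the state as a|00⟩ + b|01⟩ + c|10⟩ + d|11⟩, it is a product state iff ad − bc = 0.
Here (a, b, c, d) = (-0.5976, -0.5976, 0.378, -0.378i): ad − bc = (-0.5976)(-0.378i) − (-0.5976)(0.378) = (0.2259 + 0.2259i) ≠ 0, so the state is entangled.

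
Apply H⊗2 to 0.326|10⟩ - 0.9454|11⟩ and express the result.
-0.3097|00⟩ + 0.6357|01⟩ + 0.3097|10⟩ - 0.6357|11⟩

H⊗2 gives amp(|y⟩) = (1/2) Σ_x (−1)^(x·y) amp(|x⟩), where x·y is the number of positions in which both x and y have a 1.
|00⟩: (0.326 - 0.9454)/2 = -0.3097
|01⟩: (0.326 + 0.9454)/2 = 0.6357
|10⟩: (-0.326 + 0.9454)/2 = 0.3097
|11⟩: (-0.326 - 0.9454)/2 = -0.6357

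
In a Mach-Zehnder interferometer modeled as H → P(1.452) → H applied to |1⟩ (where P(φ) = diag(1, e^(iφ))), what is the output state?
(0.4407 - 0.4965i)|0⟩ + (0.5593 + 0.4965i)|1⟩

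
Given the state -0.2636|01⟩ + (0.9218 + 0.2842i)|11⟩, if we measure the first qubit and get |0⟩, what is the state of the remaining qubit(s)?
-|1⟩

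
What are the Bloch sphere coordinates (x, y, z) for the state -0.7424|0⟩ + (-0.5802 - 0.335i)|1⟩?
(0.8615, 0.4974, 0.1023)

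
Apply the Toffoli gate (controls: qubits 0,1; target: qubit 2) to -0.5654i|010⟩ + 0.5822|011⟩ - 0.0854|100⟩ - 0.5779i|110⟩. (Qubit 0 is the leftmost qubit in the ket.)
-0.5654i|010⟩ + 0.5822|011⟩ - 0.0854|100⟩ - 0.5779i|111⟩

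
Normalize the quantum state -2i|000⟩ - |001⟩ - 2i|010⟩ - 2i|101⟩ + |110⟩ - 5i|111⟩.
-0.3203i|000⟩ - 0.1601|001⟩ - 0.3203i|010⟩ - 0.3203i|101⟩ + 0.1601|110⟩ - 0.8006i|111⟩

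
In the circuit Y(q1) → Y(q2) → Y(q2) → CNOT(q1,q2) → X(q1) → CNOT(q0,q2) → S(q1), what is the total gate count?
7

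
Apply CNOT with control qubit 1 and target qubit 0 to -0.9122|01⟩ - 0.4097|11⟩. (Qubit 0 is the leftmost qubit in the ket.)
-0.4097|01⟩ - 0.9122|11⟩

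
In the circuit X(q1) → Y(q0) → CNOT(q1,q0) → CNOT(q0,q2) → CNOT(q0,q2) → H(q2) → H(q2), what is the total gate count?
7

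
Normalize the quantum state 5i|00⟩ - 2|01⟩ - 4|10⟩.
0.7454i|00⟩ - 0.2981|01⟩ - 0.5963|10⟩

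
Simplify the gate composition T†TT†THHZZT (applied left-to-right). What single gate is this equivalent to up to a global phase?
T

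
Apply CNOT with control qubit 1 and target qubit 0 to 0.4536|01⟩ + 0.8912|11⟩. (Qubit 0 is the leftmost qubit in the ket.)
0.8912|01⟩ + 0.4536|11⟩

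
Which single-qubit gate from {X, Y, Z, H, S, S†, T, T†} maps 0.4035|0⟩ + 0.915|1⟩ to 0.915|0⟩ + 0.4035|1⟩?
X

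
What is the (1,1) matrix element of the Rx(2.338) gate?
0.3911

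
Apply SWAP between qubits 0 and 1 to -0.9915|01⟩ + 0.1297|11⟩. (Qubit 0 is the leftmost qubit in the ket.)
-0.9915|10⟩ + 0.1297|11⟩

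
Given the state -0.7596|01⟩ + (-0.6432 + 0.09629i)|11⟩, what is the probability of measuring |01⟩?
0.577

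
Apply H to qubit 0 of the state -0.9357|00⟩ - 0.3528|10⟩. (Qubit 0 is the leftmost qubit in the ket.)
-0.9111|00⟩ - 0.4122|10⟩

H on qubit 0 mixes each pair of kets that differ only in qubit 0: amplitudes (a, b) of (|…0…⟩, |…1…⟩) become ((a + b)/√2, (a − b)/√2). Kets absent from the input have amplitude 0.
(|00⟩, |10⟩): (a, b) = (-0.9357, -0.3528) → (-0.9111, -0.4122)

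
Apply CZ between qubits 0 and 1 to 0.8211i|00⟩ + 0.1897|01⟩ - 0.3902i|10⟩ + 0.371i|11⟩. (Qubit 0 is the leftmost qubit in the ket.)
0.8211i|00⟩ + 0.1897|01⟩ - 0.3902i|10⟩ - 0.371i|11⟩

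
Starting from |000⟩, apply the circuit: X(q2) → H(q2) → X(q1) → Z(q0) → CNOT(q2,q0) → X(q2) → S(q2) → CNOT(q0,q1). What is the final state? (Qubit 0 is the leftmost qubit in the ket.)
(1/√2)i|011⟩ - 1/√2|100⟩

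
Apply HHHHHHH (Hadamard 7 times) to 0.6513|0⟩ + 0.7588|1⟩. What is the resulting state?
0.9971|0⟩ - 0.07601|1⟩

H² = I, so H^7 = H: a single Hadamard. With (a, b) = (0.6513, 0.7588), H gives ((a + b)/√2, (a − b)/√2) = (0.9971, -0.07601).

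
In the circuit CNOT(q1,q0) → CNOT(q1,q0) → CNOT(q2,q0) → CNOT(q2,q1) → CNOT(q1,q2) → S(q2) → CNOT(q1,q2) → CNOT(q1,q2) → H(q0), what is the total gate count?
9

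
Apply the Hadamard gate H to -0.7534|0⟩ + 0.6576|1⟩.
-0.06774|0⟩ - 0.9977|1⟩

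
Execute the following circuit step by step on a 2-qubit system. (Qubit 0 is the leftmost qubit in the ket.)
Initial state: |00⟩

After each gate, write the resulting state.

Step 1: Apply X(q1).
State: |01⟩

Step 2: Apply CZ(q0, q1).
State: |01⟩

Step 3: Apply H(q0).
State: 1/√2|01⟩ + 1/√2|11⟩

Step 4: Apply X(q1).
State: 1/√2|00⟩ + 1/√2|10⟩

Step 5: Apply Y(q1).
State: (1/√2)i|01⟩ + (1/√2)i|11⟩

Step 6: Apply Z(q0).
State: (1/√2)i|01⟩ - (1/√2)i|11⟩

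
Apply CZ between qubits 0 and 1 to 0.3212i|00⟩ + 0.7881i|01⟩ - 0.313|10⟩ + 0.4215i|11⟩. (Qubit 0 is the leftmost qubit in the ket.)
0.3212i|00⟩ + 0.7881i|01⟩ - 0.313|10⟩ - 0.4215i|11⟩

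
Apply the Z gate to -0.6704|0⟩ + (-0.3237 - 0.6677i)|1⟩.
-0.6704|0⟩ + (0.3237 + 0.6677i)|1⟩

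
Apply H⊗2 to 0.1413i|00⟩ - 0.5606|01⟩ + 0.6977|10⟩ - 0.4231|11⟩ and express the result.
(-0.143 + 0.07065i)|00⟩ + (0.8407 + 0.07065i)|01⟩ + (-0.4176 + 0.07065i)|10⟩ + (-0.2801 + 0.07065i)|11⟩

H⊗2 gives amp(|y⟩) = (1/2) Σ_x (−1)^(x·y) amp(|x⟩), where x·y is the number of positions in which both x and y have a 1.
|00⟩: (0.1413i - 0.5606 + 0.6977 - 0.4231)/2 = (-0.143 + 0.07065i)
|01⟩: (0.1413i + 0.5606 + 0.6977 + 0.4231)/2 = (0.8407 + 0.07065i)
|10⟩: (0.1413i - 0.5606 - 0.6977 + 0.4231)/2 = (-0.4176 + 0.07065i)
|11⟩: (0.1413i + 0.5606 - 0.6977 - 0.4231)/2 = (-0.2801 + 0.07065i)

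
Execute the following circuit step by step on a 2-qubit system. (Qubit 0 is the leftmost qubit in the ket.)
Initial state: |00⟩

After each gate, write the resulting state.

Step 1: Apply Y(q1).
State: i|01⟩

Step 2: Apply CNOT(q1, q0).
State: i|11⟩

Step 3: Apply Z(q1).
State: -i|11⟩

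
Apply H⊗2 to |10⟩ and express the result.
1/2|00⟩ + 1/2|01⟩ - 1/2|10⟩ - 1/2|11⟩

H⊗2 gives amp(|y⟩) = (1/2) Σ_x (−1)^(x·y) amp(|x⟩), where x·y is the number of positions in which both x and y have a 1.
|00⟩: (1)/2 = 1/2
|01⟩: (1)/2 = 1/2
|10⟩: (-1)/2 = -1/2
|11⟩: (-1)/2 = -1/2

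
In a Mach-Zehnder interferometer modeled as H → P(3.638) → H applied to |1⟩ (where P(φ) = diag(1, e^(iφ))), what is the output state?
(0.9396 + 0.2381i)|0⟩ + (0.06035 - 0.2381i)|1⟩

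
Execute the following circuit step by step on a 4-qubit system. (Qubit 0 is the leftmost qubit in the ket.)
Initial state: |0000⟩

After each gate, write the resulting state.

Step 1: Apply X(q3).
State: |0001⟩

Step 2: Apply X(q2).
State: |0011⟩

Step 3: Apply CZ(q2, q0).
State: |0011⟩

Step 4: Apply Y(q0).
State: i|1011⟩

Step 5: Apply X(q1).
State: i|1111⟩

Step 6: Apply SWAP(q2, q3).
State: i|1111⟩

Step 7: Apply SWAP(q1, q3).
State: i|1111⟩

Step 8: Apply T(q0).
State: (-1/√2 + (1/√2)i)|1111⟩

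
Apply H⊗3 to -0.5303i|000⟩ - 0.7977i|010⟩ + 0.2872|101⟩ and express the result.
(0.1015 - 0.4695i)|000⟩ + (-0.1015 - 0.4695i)|001⟩ + (0.1015 + 0.09454i)|010⟩ + (-0.1015 + 0.09454i)|011⟩ + (-0.1015 - 0.4695i)|100⟩ + (0.1015 - 0.4695i)|101⟩ + (-0.1015 + 0.09454i)|110⟩ + (0.1015 + 0.09454i)|111⟩

H⊗3 gives amp(|y⟩) = (1/2√2) Σ_x (−1)^(x·y) amp(|x⟩), where x·y is the number of positions in which both x and y have a 1.
|000⟩: (-0.5303i - 0.7977i + 0.2872)/(2√2) = (0.1015 - 0.4695i)
|001⟩: (-0.5303i - 0.7977i - 0.2872)/(2√2) = (-0.1015 - 0.4695i)
|010⟩: (-0.5303i + 0.7977i + 0.2872)/(2√2) = (0.1015 + 0.09454i)
|011⟩: (-0.5303i + 0.7977i - 0.2872)/(2√2) = (-0.1015 + 0.09454i)
|100⟩: (-0.5303i - 0.7977i - 0.2872)/(2√2) = (-0.1015 - 0.4695i)
|101⟩: (-0.5303i - 0.7977i + 0.2872)/(2√2) = (0.1015 - 0.4695i)
|110⟩: (-0.5303i + 0.7977i - 0.2872)/(2√2) = (-0.1015 + 0.09454i)
|111⟩: (-0.5303i + 0.7977i + 0.2872)/(2√2) = (0.1015 + 0.09454i)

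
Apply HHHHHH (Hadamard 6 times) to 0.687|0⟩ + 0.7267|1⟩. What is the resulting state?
0.687|0⟩ + 0.7267|1⟩

H² = I, so an even number of Hadamards cancels: H^6 = I and the state is unchanged.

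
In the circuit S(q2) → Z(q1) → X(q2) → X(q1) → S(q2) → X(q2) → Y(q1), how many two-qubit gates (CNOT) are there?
0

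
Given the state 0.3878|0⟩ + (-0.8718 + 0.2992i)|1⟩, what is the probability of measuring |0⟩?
0.1504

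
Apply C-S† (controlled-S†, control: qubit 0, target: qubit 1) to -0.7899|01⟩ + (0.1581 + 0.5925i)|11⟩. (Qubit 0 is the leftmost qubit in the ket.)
-0.7899|01⟩ + (0.5925 - 0.1581i)|11⟩

C-S† leaves the control-|0⟩ kets |00⟩, |01⟩ unchanged and applies S† to qubit 1 on the control-|1⟩ pair (|10⟩, |11⟩).
S† = [[1, 0], [0, -i]].
With a = amp(|10⟩) = 0 and b = amp(|11⟩) = (0.1581 + 0.5925i):
new amp(|10⟩) = (1)·a = 0
new amp(|11⟩) = (-i)·b = (0.5925 - 0.1581i)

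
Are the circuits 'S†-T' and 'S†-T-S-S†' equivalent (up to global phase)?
Yes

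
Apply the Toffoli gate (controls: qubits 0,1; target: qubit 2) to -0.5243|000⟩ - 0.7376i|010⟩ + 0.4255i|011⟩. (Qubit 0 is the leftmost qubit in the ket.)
-0.5243|000⟩ - 0.7376i|010⟩ + 0.4255i|011⟩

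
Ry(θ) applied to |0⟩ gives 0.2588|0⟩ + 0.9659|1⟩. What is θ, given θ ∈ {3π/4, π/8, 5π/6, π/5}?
5π/6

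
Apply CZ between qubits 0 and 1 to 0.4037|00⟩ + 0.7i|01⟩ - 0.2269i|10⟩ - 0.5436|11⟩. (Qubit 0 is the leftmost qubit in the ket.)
0.4037|00⟩ + 0.7i|01⟩ - 0.2269i|10⟩ + 0.5436|11⟩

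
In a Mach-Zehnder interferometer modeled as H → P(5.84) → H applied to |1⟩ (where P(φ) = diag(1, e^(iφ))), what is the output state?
(0.0483 + 0.2144i)|0⟩ + (0.9517 - 0.2144i)|1⟩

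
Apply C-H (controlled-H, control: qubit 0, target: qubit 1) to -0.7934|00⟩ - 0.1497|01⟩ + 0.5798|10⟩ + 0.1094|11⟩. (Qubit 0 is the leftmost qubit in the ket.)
-0.7934|00⟩ - 0.1497|01⟩ + 0.4873|10⟩ + 0.3326|11⟩

C-H leaves the control-|0⟩ kets |00⟩, |01⟩ unchanged and applies H to qubit 1 on the control-|1⟩ pair (|10⟩, |11⟩).
H = [[1/√2, 1/√2], [1/√2, -1/√2]].
With a = amp(|10⟩) = 0.5798 and b = amp(|11⟩) = 0.1094:
new amp(|10⟩) = (1/√2)·a + (1/√2)·b = 0.4873
new amp(|11⟩) = (1/√2)·a + (-1/√2)·b = 0.3326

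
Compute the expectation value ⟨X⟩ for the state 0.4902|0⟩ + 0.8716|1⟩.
0.8545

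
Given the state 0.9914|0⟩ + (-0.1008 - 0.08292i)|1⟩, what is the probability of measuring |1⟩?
0.01704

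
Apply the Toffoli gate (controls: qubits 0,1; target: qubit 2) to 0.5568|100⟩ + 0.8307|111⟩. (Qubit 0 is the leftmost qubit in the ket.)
0.5568|100⟩ + 0.8307|110⟩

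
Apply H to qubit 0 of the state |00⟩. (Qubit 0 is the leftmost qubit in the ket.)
1/√2|00⟩ + 1/√2|10⟩

H on qubit 0 mixes each pair of kets that differ only in qubit 0: amplitudes (a, b) of (|…0…⟩, |…1…⟩) become ((a + b)/√2, (a − b)/√2). Kets absent from the input have amplitude 0.
(|00⟩, |10⟩): (a, b) = (1, 0) → (1/√2, 1/√2)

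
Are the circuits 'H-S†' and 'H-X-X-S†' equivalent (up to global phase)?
Yes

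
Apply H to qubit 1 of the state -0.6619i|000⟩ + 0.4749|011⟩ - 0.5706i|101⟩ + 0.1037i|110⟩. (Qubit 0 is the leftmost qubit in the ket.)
-0.468i|000⟩ + 0.3358|001⟩ - 0.468i|010⟩ - 0.3358|011⟩ + 0.07333i|100⟩ - 0.4035i|101⟩ - 0.07333i|110⟩ - 0.4035i|111⟩

H on qubit 1 mixes each pair of kets that differ only in qubit 1: amplitudes (a, b) of (|…0…⟩, |…1…⟩) become ((a + b)/√2, (a − b)/√2). Kets absent from the input have amplitude 0.
(|000⟩, |010⟩): (a, b) = (-0.6619i, 0) → (-0.468i, -0.468i)
(|001⟩, |011⟩): (a, b) = (0, 0.4749) → (0.3358, -0.3358)
(|100⟩, |110⟩): (a, b) = (0, 0.1037i) → (0.07333i, -0.07333i)
(|101⟩, |111⟩): (a, b) = (-0.5706i, 0) → (-0.4035i, -0.4035i)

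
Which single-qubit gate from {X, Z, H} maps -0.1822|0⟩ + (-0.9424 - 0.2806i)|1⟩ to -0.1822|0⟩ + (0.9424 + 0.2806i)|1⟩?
Z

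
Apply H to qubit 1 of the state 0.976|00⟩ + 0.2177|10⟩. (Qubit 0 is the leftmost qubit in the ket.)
0.6901|00⟩ + 0.6901|01⟩ + 0.1539|10⟩ + 0.1539|11⟩

H on qubit 1 mixes each pair of kets that differ only in qubit 1: amplitudes (a, b) of (|…0…⟩, |…1…⟩) become ((a + b)/√2, (a − b)/√2). Kets absent from the input have amplitude 0.
(|00⟩, |01⟩): (a, b) = (0.976, 0) → (0.6901, 0.6901)
(|10⟩, |11⟩): (a, b) = (0.2177, 0) → (0.1539, 0.1539)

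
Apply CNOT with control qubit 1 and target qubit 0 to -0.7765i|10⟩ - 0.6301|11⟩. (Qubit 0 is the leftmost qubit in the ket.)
-0.6301|01⟩ - 0.7765i|10⟩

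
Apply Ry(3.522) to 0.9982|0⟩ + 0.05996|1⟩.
-0.2476|0⟩ + 0.9689|1⟩

Ry(3.522) = [[cos(θ/2), −sin(θ/2)], [sin(θ/2), cos(θ/2)]]; θ = 3.522, cos(θ/2) ≈ -0.189059, sin(θ/2) ≈ 0.981966.
With a = amp(|0⟩) = 0.9982 and b = amp(|1⟩) = 0.05996:
new amp(|0⟩) = (-0.189059)·a + (-0.981966)·b = -0.2476
new amp(|1⟩) = (0.981966)·a + (-0.189059)·b = 0.9689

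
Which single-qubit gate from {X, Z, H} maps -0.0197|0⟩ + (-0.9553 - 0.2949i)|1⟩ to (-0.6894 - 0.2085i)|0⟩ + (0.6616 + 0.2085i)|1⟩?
H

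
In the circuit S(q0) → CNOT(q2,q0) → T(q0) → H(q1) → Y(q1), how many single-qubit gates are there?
4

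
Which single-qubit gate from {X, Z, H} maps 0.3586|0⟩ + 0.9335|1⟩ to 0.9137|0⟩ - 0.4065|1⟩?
H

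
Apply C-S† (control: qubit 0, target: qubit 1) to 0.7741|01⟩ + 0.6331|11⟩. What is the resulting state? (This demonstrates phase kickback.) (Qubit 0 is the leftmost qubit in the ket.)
0.7741|01⟩ - 0.6331i|11⟩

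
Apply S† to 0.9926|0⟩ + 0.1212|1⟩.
0.9926|0⟩ - 0.1212i|1⟩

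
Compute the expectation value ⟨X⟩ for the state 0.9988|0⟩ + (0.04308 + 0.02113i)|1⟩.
0.08606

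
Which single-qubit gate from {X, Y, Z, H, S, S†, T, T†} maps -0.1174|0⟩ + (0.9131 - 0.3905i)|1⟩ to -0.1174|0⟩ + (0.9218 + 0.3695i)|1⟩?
T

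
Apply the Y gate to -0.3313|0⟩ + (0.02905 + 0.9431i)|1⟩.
(0.9431 - 0.02905i)|0⟩ - 0.3313i|1⟩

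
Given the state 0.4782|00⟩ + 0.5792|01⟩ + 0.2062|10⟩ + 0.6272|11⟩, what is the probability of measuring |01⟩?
0.3355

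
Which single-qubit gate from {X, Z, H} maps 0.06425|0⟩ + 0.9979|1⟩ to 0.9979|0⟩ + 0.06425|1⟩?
X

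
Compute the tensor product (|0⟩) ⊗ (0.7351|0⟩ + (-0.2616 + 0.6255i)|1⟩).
0.7351|00⟩ + (-0.2616 + 0.6255i)|01⟩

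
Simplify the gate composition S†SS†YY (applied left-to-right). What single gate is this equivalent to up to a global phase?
S†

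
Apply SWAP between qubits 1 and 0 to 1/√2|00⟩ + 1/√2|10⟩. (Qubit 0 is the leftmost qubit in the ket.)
1/√2|00⟩ + 1/√2|01⟩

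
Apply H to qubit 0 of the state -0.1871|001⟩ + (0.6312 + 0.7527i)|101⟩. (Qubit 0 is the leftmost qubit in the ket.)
(0.314 + 0.5322i)|001⟩ + (-0.5786 - 0.5322i)|101⟩

H on qubit 0 mixes each pair of kets that differ only in qubit 0: amplitudes (a, b) of (|…0…⟩, |…1…⟩) become ((a + b)/√2, (a − b)/√2). Kets absent from the input have amplitude 0.
(|001⟩, |101⟩): (a, b) = (-0.1871, (0.6312 + 0.7527i)) → ((0.314 + 0.5322i), (-0.5786 - 0.5322i))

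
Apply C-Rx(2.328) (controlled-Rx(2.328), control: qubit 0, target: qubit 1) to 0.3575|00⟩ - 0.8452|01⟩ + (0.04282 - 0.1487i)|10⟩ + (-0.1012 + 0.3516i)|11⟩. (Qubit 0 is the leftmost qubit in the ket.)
0.3575|00⟩ - 0.8452|01⟩ + (0.3398 + 0.03411i)|10⟩ + (-0.1766 + 0.09979i)|11⟩

C-Rx(2.328) leaves the control-|0⟩ kets |00⟩, |01⟩ unchanged and applies Rx(2.328) to qubit 1 on the control-|1⟩ pair (|10⟩, |11⟩).
Rx(2.328) = [[cos(θ/2), −i·sin(θ/2)], [−i·sin(θ/2), cos(θ/2)]]; θ = 2.328, cos(θ/2) ≈ 0.395669, sin(θ/2) ≈ 0.918393.
With a = amp(|10⟩) = (0.04282 - 0.1487i) and b = amp(|11⟩) = (-0.1012 + 0.3516i):
new amp(|10⟩) = (0.395669)·a + (-0.918393i)·b = (0.3398 + 0.03411i)
new amp(|11⟩) = (-0.918393i)·a + (0.395669)·b = (-0.1766 + 0.09979i)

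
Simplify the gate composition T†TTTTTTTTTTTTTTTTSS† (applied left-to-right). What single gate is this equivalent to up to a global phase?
T†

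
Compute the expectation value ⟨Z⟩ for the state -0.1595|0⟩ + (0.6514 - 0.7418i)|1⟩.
-0.9491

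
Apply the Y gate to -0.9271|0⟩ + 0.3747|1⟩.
-0.3747i|0⟩ - 0.9271i|1⟩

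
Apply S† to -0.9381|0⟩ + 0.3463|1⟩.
-0.9381|0⟩ - 0.3463i|1⟩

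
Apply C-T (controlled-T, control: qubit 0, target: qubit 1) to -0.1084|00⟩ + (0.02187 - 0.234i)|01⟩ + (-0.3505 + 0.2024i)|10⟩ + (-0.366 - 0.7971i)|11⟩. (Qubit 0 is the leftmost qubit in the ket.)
-0.1084|00⟩ + (0.02187 - 0.234i)|01⟩ + (-0.3505 + 0.2024i)|10⟩ + (0.3048 - 0.8224i)|11⟩

C-T leaves the control-|0⟩ kets |00⟩, |01⟩ unchanged and applies T to qubit 1 on the control-|1⟩ pair (|10⟩, |11⟩).
T = [[1, 0], [0, (1/√2 + (1/√2)i)]].
With a = amp(|10⟩) = (-0.3505 + 0.2024i) and b = amp(|11⟩) = (-0.366 - 0.7971i):
new amp(|10⟩) = (1)·a = (-0.3505 + 0.2024i)
new amp(|11⟩) = (1/√2 + (1/√2)i)·b = (0.3048 - 0.8224i)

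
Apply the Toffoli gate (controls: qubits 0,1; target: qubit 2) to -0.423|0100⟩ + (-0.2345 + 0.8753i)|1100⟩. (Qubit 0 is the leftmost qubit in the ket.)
-0.423|0100⟩ + (-0.2345 + 0.8753i)|1110⟩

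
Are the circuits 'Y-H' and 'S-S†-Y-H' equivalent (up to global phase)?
Yes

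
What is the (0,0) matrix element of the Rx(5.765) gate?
-0.9666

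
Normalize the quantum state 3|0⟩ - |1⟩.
0.9487|0⟩ - 0.3162|1⟩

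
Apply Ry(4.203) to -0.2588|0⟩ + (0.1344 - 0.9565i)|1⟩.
(0.01508 + 0.8249i)|0⟩ + (-0.2912 + 0.4841i)|1⟩

Ry(4.203) = [[cos(θ/2), −sin(θ/2)], [sin(θ/2), cos(θ/2)]]; θ = 4.203, cos(θ/2) ≈ -0.50614, sin(θ/2) ≈ 0.862451.
With a = amp(|0⟩) = -0.2588 and b = amp(|1⟩) = (0.1344 - 0.9565i):
new amp(|0⟩) = (-0.50614)·a + (-0.862451)·b = (0.01508 + 0.8249i)
new amp(|1⟩) = (0.862451)·a + (-0.50614)·b = (-0.2912 + 0.4841i)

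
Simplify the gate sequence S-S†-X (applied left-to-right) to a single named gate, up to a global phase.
X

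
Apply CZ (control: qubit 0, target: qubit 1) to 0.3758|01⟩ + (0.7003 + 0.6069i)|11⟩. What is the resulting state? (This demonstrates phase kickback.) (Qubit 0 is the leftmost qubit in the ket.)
0.3758|01⟩ + (-0.7003 - 0.6069i)|11⟩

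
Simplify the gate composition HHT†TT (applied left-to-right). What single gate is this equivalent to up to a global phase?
T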